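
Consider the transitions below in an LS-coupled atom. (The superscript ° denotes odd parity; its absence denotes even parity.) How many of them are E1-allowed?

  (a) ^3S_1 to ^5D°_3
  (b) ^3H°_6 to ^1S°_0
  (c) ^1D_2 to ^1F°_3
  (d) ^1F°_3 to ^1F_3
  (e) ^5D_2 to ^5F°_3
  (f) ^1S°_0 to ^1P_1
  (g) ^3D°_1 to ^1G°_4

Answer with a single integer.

4

(a) forbidden (ΔS, ΔL, ΔJ fail)
(b) forbidden (parity, ΔS, ΔL, ΔJ fail)
(c) allowed
(d) allowed
(e) allowed
(f) allowed
(g) forbidden (parity, ΔS, ΔL, ΔJ fail)
Total allowed: 4 of 7.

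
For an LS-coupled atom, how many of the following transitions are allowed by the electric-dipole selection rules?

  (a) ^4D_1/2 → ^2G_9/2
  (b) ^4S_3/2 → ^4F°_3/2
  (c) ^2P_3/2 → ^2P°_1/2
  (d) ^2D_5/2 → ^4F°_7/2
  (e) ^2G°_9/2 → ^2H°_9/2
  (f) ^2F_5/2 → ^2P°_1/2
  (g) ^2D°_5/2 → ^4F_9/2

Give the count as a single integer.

1

(a) forbidden (parity, ΔS, ΔL, ΔJ fail)
(b) forbidden (ΔL fails)
(c) allowed
(d) forbidden (ΔS fails)
(e) forbidden (parity fails)
(f) forbidden (ΔL, ΔJ fail)
(g) forbidden (ΔS, ΔJ fail)
Total allowed: 1 of 7.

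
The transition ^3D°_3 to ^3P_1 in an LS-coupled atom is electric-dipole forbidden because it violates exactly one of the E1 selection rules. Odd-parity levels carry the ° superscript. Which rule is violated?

Reading off the term symbols: S 1→1, L 2→1, J 3→1, parity odd→even.
Parity must change: odd → even — ok.
ΔS = 0: S: 1 → 1 — ok.
ΔL = 0, ±1 (not L=0↔0): L: 2 → 1, ΔL = -1 — ok.
ΔJ = 0, ±1 (not J=0↔0): J: 3 → 1, ΔJ = -2 — fails.

the ΔJ = 0, ±1 rule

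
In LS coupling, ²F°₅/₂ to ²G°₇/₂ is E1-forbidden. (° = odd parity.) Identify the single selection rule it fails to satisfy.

Initial level: S=1/2, L=3, J=5/2, parity odd. Final level: S=1/2, L=4, J=7/2, parity odd.
Parity must change: odd → odd — fails.
ΔS = 0: S: 1/2 → 1/2 — ok.
ΔL = 0, ±1 (not L=0↔0): L: 3 → 4, ΔL = +1 — ok.
ΔJ = 0, ±1 (not J=0↔0): J: 5/2 → 7/2, ΔJ = +1 — ok.

parity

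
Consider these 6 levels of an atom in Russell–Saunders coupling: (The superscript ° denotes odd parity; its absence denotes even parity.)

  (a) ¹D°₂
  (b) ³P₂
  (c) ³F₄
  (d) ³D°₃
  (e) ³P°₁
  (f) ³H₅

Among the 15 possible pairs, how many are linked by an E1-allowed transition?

(a)–(b): forbidden (ΔS).
(a)–(c): forbidden (ΔS, ΔJ).
(a)–(d): forbidden (parity, ΔS).
(a)–(e): forbidden (parity, ΔS).
(a)–(f): forbidden (ΔS, ΔL, ΔJ).
(b)–(c): forbidden (parity, ΔL, ΔJ).
(b)–(d): allowed.
(b)–(e): allowed.
(b)–(f): forbidden (parity, ΔL, ΔJ).
(c)–(d): allowed.
(c)–(e): forbidden (ΔL, ΔJ).
(c)–(f): forbidden (parity, ΔL).
(d)–(e): forbidden (parity, ΔJ).
(d)–(f): forbidden (ΔL, ΔJ).
(e)–(f): forbidden (ΔL, ΔJ).
Allowed pairs: 3 of 15.

3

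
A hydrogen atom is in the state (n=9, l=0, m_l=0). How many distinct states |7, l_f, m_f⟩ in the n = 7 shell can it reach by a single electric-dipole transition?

E1 requires Δl = ±1, so l_f ∈ {-1, 1}; with 0 ≤ l_f ≤ n_f−1 = 6, the allowed l_f values are {1}.
For l_f = 1: m_f ∈ {m_i−1, m_i, m_i+1} ∩ [−1, 1] = {-1, 0, 1} → 3 states.
Total: 3.

3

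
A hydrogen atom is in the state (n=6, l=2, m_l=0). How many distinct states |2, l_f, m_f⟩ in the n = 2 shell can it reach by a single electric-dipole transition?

3

E1 requires Δl = ±1, so l_f ∈ {1, 3}; with 0 ≤ l_f ≤ n_f−1 = 1, the allowed l_f values are {1}.
For l_f = 1: m_f ∈ {m_i−1, m_i, m_i+1} ∩ [−1, 1] = {-1, 0, 1} → 3 states.
Total: 3.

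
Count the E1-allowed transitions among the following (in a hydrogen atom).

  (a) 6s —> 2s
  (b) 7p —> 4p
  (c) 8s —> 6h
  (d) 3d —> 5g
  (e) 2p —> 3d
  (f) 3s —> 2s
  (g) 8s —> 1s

(a) forbidden — Δl = +0 (E1 requires Δl = ±1)
(b) forbidden — Δl = +0 (E1 requires Δl = ±1)
(c) forbidden — Δl = +5 (E1 requires Δl = ±1)
(d) forbidden — Δl = +2 (E1 requires Δl = ±1)
(e) allowed
(f) forbidden — Δl = +0 (E1 requires Δl = ±1)
(g) forbidden — Δl = +0 (E1 requires Δl = ±1)
Total allowed: 1 of 7.

1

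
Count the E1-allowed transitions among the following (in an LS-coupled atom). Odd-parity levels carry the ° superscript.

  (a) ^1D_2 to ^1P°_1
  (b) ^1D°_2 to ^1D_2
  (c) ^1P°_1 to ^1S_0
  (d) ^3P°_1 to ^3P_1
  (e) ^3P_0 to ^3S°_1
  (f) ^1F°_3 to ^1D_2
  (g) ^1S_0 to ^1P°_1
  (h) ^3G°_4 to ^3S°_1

(a) allowed
(b) allowed
(c) allowed
(d) allowed
(e) allowed
(f) allowed
(g) allowed
(h) forbidden (parity, ΔL, ΔJ fail)
Total allowed: 7 of 8.

7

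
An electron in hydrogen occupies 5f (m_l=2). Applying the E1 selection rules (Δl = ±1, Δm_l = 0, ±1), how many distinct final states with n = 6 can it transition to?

E1 requires Δl = ±1, so l_f ∈ {2, 4}; with 0 ≤ l_f ≤ n_f−1 = 5, the allowed l_f values are {2, 4}.
For l_f = 2: m_f ∈ {m_i−1, m_i, m_i+1} ∩ [−2, 2] = {1, 2} → 2 states.
For l_f = 4: m_f ∈ {m_i−1, m_i, m_i+1} ∩ [−4, 4] = {1, 2, 3} → 3 states.
Total: 5.

5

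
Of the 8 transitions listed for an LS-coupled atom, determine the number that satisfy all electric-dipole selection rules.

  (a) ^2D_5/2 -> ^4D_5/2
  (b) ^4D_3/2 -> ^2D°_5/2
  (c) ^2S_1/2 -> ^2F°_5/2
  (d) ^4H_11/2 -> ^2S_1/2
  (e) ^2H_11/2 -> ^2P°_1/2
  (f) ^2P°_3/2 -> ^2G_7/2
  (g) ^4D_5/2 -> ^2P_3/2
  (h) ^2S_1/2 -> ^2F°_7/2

0

(a) forbidden (parity, ΔS fail)
(b) forbidden (ΔS fails)
(c) forbidden (ΔL, ΔJ fail)
(d) forbidden (parity, ΔS, ΔL, ΔJ fail)
(e) forbidden (ΔL, ΔJ fail)
(f) forbidden (ΔL, ΔJ fail)
(g) forbidden (parity, ΔS fail)
(h) forbidden (ΔL, ΔJ fail)
Total allowed: 0 of 8.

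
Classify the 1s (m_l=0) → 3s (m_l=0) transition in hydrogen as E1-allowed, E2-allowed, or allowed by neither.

neither

Δl = 0 − 0 = +0; l_i + l_f = 0.
Δm_l = +0.
E1 (Δl = ±1, |Δm_l| ≤ 1): not satisfied.
E2 (Δl = 0,±2, l_i+l_f ≥ 2, |Δm_l| ≤ 2): not satisfied.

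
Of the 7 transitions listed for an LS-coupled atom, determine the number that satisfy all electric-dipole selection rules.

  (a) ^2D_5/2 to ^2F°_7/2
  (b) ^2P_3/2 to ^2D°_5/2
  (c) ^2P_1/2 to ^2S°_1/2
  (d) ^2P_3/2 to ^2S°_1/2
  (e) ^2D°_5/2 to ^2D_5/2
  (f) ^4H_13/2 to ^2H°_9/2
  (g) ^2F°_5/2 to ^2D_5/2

(a) allowed
(b) allowed
(c) allowed
(d) allowed
(e) allowed
(f) forbidden (ΔS, ΔJ fail)
(g) allowed
Total allowed: 6 of 7.

6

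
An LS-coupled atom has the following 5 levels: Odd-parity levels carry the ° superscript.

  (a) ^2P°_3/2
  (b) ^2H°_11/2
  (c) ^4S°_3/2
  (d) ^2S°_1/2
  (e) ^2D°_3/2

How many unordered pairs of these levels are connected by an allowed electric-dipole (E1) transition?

(a)–(b): forbidden (parity, ΔL, ΔJ).
(a)–(c): forbidden (parity, ΔS).
(a)–(d): forbidden (parity).
(a)–(e): forbidden (parity).
(b)–(c): forbidden (parity, ΔS, ΔL, ΔJ).
(b)–(d): forbidden (parity, ΔL, ΔJ).
(b)–(e): forbidden (parity, ΔL, ΔJ).
(c)–(d): forbidden (parity, ΔS, ΔL).
(c)–(e): forbidden (parity, ΔS, ΔL).
(d)–(e): forbidden (parity, ΔL).
Allowed pairs: 0 of 10.

0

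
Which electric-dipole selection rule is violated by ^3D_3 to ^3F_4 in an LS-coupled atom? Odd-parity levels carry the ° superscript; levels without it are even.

parity

Reading off the term symbols: S 1→1, L 2→3, J 3→4, parity even→even.
ΔJ = 0, ±1 (not J=0↔0): J: 3 → 4, ΔJ = +1 — ✓.
ΔS = 0: S: 1 → 1 — ✓.
ΔL = 0, ±1 (not L=0↔0): L: 2 → 3, ΔL = +1 — ✓.
Parity must change: even → even — ✗.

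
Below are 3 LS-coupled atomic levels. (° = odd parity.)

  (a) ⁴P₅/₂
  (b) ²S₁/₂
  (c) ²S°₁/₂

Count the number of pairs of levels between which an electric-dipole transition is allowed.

(a)–(b): forbidden (parity, ΔS, ΔJ).
(a)–(c): forbidden (ΔS, ΔJ).
(b)–(c): forbidden (ΔL).
Allowed pairs: 0 of 3.

0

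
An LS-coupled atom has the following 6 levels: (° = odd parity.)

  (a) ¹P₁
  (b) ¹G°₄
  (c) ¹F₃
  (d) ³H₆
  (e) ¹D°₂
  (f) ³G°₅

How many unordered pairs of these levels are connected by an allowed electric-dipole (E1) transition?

(a)–(b): forbidden (ΔL, ΔJ).
(a)–(c): forbidden (parity, ΔL, ΔJ).
(a)–(d): forbidden (parity, ΔS, ΔL, ΔJ).
(a)–(e): allowed.
(a)–(f): forbidden (ΔS, ΔL, ΔJ).
(b)–(c): allowed.
(b)–(d): forbidden (ΔS, ΔJ).
(b)–(e): forbidden (parity, ΔL, ΔJ).
(b)–(f): forbidden (parity, ΔS).
(c)–(d): forbidden (parity, ΔS, ΔL, ΔJ).
(c)–(e): allowed.
(c)–(f): forbidden (ΔS, ΔJ).
(d)–(e): forbidden (ΔS, ΔL, ΔJ).
(d)–(f): allowed.
(e)–(f): forbidden (parity, ΔS, ΔL, ΔJ).
Allowed pairs: 4 of 15.

4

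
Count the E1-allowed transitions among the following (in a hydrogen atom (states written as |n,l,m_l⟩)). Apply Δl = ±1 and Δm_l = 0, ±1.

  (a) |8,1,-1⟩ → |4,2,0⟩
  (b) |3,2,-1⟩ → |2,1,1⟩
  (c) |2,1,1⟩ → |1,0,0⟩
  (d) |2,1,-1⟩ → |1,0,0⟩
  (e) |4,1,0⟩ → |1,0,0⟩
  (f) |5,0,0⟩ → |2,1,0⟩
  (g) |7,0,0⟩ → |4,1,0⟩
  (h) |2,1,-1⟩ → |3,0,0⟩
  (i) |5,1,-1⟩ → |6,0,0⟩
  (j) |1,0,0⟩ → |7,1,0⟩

(a) allowed
(b) forbidden — Δm_l = +2 (E1 requires Δm_l = 0, ±1)
(c) allowed
(d) allowed
(e) allowed
(f) allowed
(g) allowed
(h) allowed
(i) allowed
(j) allowed
Total allowed: 9 of 10.

9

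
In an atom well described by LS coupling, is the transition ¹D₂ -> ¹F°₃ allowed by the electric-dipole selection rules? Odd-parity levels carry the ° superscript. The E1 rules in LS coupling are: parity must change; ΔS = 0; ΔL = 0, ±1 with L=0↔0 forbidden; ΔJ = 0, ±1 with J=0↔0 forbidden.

allowed

Parity must change: even → odd — satisfied.
ΔS = 0: S: 0 → 0 — satisfied.
ΔL = 0, ±1 (not L=0↔0): L: 2 → 3, ΔL = +1 — satisfied.
ΔJ = 0, ±1 (not J=0↔0): J: 2 → 3, ΔJ = +1 — satisfied.
All four E1 rules are satisfied.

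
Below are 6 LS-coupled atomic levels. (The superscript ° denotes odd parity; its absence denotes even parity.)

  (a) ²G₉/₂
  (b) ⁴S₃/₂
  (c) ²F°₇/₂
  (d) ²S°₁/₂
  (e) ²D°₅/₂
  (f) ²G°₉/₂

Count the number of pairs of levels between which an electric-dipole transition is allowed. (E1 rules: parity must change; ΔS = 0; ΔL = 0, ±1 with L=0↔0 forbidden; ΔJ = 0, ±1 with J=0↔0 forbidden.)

(a)–(b): forbidden (parity, ΔS, ΔL, ΔJ).
(a)–(c): allowed.
(a)–(d): forbidden (ΔL, ΔJ).
(a)–(e): forbidden (ΔL, ΔJ).
(a)–(f): allowed.
(b)–(c): forbidden (ΔS, ΔL, ΔJ).
(b)–(d): forbidden (ΔS, ΔL).
(b)–(e): forbidden (ΔS, ΔL).
(b)–(f): forbidden (ΔS, ΔL, ΔJ).
(c)–(d): forbidden (parity, ΔL, ΔJ).
(c)–(e): forbidden (parity).
(c)–(f): forbidden (parity).
(d)–(e): forbidden (parity, ΔL, ΔJ).
(d)–(f): forbidden (parity, ΔL, ΔJ).
(e)–(f): forbidden (parity, ΔL, ΔJ).
Allowed pairs: 2 of 15.

2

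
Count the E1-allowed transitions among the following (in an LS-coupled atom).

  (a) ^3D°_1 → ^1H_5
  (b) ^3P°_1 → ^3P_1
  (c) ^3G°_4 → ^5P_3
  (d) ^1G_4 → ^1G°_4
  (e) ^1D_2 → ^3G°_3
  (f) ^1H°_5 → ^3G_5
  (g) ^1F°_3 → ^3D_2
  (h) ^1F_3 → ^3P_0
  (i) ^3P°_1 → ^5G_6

2

(a) forbidden (ΔS, ΔL, ΔJ fail)
(b) allowed
(c) forbidden (ΔS, ΔL fail)
(d) allowed
(e) forbidden (ΔS, ΔL fail)
(f) forbidden (ΔS fails)
(g) forbidden (ΔS fails)
(h) forbidden (parity, ΔS, ΔL, ΔJ fail)
(i) forbidden (ΔS, ΔL, ΔJ fail)
Total allowed: 2 of 9.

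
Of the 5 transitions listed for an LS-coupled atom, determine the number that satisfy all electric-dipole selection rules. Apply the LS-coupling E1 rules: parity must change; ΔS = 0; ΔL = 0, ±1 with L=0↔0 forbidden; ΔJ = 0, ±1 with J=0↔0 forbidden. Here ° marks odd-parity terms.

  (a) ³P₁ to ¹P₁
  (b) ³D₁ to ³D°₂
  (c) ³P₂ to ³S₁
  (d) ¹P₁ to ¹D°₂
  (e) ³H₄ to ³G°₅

3

(a) forbidden (parity, ΔS fail)
(b) allowed
(c) forbidden (parity fails)
(d) allowed
(e) allowed
Total allowed: 3 of 5.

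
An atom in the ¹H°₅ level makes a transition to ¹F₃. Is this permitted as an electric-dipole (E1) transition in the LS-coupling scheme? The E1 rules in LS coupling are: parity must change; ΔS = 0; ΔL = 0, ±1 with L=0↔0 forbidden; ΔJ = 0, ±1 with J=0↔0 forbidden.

Initial level: S=0, L=5, J=5, parity odd. Final level: S=0, L=3, J=3, parity even.
ΔL = 0, ±1 (not L=0↔0): L: 5 → 3, ΔL = -2 — ✗.
ΔS = 0: S: 0 → 0 — ✓.
ΔJ = 0, ±1 (not J=0↔0): J: 5 → 3, ΔJ = -2 — ✗.
Parity must change: odd → even — ✓.
Rule(s) violated: ΔL, ΔJ.

forbidden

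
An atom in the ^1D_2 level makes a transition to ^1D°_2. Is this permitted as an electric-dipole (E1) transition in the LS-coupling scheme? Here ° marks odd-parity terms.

Reading off the term symbols: S 0→0, L 2→2, J 2→2, parity even→odd.
Parity must change: even → odd — passes.
ΔS = 0: S: 0 → 0 — passes.
ΔL = 0, ±1 (not L=0↔0): L: 2 → 2, ΔL = +0 — passes.
ΔJ = 0, ±1 (not J=0↔0): J: 2 → 2, ΔJ = +0 — passes.
All four E1 rules are satisfied.

allowed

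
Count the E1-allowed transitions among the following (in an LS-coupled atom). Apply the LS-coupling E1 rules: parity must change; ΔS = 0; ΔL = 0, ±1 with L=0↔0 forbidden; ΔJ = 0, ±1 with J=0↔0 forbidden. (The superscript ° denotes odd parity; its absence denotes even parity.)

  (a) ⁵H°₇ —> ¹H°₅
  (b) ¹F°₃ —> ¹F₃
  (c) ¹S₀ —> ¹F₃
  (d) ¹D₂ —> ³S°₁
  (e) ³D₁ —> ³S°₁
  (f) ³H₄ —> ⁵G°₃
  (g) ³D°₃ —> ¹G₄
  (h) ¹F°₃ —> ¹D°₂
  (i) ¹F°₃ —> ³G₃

1

(a) forbidden (parity, ΔS, ΔJ fail)
(b) allowed
(c) forbidden (parity, ΔL, ΔJ fail)
(d) forbidden (ΔS, ΔL fail)
(e) forbidden (ΔL fails)
(f) forbidden (ΔS fails)
(g) forbidden (ΔS, ΔL fail)
(h) forbidden (parity fails)
(i) forbidden (ΔS fails)
Total allowed: 1 of 9.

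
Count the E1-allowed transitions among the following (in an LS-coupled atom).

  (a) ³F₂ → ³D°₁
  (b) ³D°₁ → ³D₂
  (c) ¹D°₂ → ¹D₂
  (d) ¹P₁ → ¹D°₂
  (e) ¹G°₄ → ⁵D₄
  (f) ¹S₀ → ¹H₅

4

(a) allowed
(b) allowed
(c) allowed
(d) allowed
(e) forbidden (ΔS, ΔL fail)
(f) forbidden (parity, ΔL, ΔJ fail)
Total allowed: 4 of 6.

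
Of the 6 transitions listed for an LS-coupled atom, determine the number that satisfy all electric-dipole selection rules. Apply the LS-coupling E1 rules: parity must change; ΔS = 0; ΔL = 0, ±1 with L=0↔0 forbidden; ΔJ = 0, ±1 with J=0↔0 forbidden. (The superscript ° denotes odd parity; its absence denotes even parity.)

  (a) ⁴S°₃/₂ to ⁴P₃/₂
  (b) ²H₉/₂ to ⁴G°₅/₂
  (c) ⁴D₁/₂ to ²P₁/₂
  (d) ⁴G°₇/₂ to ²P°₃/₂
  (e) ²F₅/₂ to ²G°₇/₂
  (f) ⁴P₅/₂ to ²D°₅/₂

(a) allowed
(b) forbidden (ΔS, ΔJ fail)
(c) forbidden (parity, ΔS fail)
(d) forbidden (parity, ΔS, ΔL, ΔJ fail)
(e) allowed
(f) forbidden (ΔS fails)
Total allowed: 2 of 6.

2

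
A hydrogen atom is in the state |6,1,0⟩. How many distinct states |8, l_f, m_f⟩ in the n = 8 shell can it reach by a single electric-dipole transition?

E1 requires Δl = ±1, so l_f ∈ {0, 2}; with 0 ≤ l_f ≤ n_f−1 = 7, the allowed l_f values are {0, 2}.
For l_f = 0: m_f ∈ {m_i−1, m_i, m_i+1} ∩ [−0, 0] = {0} → 1 state.
For l_f = 2: m_f ∈ {m_i−1, m_i, m_i+1} ∩ [−2, 2] = {-1, 0, 1} → 3 states.
Total: 4.

4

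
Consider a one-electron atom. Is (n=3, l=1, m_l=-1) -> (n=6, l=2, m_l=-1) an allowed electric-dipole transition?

l: 1 → 2 (Δl = +1). Δl = ±1 passes.
m_l: -1 → -1 (Δm_l = +0). |Δm_l| ≤ 1 passes.
All E1 selection rules are satisfied.

allowed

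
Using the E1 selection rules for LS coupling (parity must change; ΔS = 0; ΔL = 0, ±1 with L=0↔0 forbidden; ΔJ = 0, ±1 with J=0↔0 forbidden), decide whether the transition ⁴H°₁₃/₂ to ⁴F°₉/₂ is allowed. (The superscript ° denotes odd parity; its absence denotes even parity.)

forbidden

Parity must change: odd → odd — fails.
ΔL = 0, ±1 (not L=0↔0): L: 5 → 3, ΔL = -2 — fails.
ΔJ = 0, ±1 (not J=0↔0): J: 13/2 → 9/2, ΔJ = -2 — fails.
ΔS = 0: S: 3/2 → 3/2 — ok.
Rule(s) violated: parity, ΔL, ΔJ.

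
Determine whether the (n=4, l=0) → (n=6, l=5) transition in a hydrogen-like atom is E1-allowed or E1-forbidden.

forbidden

l: 0 → 5 (Δl = +5). Δl = ±1 ✗.
The transition is electric-dipole forbidden.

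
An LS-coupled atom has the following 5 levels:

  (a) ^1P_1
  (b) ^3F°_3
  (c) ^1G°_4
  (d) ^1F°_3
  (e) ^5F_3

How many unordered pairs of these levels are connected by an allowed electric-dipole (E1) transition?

0

(a)–(b): forbidden (ΔS, ΔL, ΔJ).
(a)–(c): forbidden (ΔL, ΔJ).
(a)–(d): forbidden (ΔL, ΔJ).
(a)–(e): forbidden (parity, ΔS, ΔL, ΔJ).
(b)–(c): forbidden (parity, ΔS).
(b)–(d): forbidden (parity, ΔS).
(b)–(e): forbidden (ΔS).
(c)–(d): forbidden (parity).
(c)–(e): forbidden (ΔS).
(d)–(e): forbidden (ΔS).
Allowed pairs: 0 of 10.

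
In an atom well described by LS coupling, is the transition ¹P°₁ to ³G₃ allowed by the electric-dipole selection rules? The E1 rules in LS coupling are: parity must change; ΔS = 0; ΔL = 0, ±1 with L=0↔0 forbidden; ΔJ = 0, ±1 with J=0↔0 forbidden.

forbidden

Reading off the term symbols: S 0→1, L 1→4, J 1→3, parity odd→even.
Parity must change: odd → even — ok.
ΔS = 0: S: 0 → 1 — fails.
ΔL = 0, ±1 (not L=0↔0): L: 1 → 4, ΔL = +3 — fails.
ΔJ = 0, ±1 (not J=0↔0): J: 1 → 3, ΔJ = +2 — fails.
Rule(s) violated: ΔS, ΔL, ΔJ.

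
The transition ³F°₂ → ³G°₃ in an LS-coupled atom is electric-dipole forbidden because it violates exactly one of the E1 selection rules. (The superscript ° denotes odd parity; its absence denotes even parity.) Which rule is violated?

Initial level: S=1, L=3, J=2, parity odd. Final level: S=1, L=4, J=3, parity odd.
ΔS = 0: S: 1 → 1 — ok.
ΔL = 0, ±1 (not L=0↔0): L: 3 → 4, ΔL = +1 — ok.
ΔJ = 0, ±1 (not J=0↔0): J: 2 → 3, ΔJ = +1 — ok.
Parity must change: odd → odd — fails.

parity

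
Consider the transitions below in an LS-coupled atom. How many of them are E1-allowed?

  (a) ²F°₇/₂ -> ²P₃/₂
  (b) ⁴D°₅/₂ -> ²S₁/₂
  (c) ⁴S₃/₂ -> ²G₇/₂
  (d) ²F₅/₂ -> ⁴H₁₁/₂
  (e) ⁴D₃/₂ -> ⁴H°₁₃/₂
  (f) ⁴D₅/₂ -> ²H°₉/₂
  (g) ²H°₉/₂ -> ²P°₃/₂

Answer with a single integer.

(a) forbidden (ΔL, ΔJ fail)
(b) forbidden (ΔS, ΔL, ΔJ fail)
(c) forbidden (parity, ΔS, ΔL, ΔJ fail)
(d) forbidden (parity, ΔS, ΔL, ΔJ fail)
(e) forbidden (ΔL, ΔJ fail)
(f) forbidden (ΔS, ΔL, ΔJ fail)
(g) forbidden (parity, ΔL, ΔJ fail)
Total allowed: 0 of 7.

0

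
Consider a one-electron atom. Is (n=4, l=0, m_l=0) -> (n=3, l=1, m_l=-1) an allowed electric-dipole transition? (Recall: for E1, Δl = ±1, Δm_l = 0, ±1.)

allowed

Δl = 1 − 0 = +1; the E1 rule Δl = ±1 is satisfied.
Δm_l = -1 − (0) = -1. E1 requires Δm_l = 0, ±1: satisfied.
All E1 selection rules are satisfied.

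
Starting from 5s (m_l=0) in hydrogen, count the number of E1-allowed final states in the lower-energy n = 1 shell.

E1 requires l_f ∈ {-1, 1}, but neither lies in [0, 0], so no final state is reachable.
Total: 0.

0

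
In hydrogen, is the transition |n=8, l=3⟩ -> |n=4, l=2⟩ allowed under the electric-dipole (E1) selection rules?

Initial l = 3, final l = 2, so Δl = -1. E1 requires Δl = ±1: passes.
All E1 selection rules are satisfied.

allowed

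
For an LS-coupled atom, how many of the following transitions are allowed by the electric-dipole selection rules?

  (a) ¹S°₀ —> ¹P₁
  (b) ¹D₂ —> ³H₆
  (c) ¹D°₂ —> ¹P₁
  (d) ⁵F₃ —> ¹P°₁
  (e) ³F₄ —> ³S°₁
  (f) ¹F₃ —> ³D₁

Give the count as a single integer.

(a) allowed
(b) forbidden (parity, ΔS, ΔL, ΔJ fail)
(c) allowed
(d) forbidden (ΔS, ΔL, ΔJ fail)
(e) forbidden (ΔL, ΔJ fail)
(f) forbidden (parity, ΔS, ΔJ fail)
Total allowed: 2 of 6.

2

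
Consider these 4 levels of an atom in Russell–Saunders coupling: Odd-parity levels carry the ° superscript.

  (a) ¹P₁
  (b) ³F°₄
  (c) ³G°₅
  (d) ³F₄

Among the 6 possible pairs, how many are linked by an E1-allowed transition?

2

(a)–(b): forbidden (ΔS, ΔL, ΔJ).
(a)–(c): forbidden (ΔS, ΔL, ΔJ).
(a)–(d): forbidden (parity, ΔS, ΔL, ΔJ).
(b)–(c): forbidden (parity).
(b)–(d): allowed.
(c)–(d): allowed.
Allowed pairs: 2 of 6.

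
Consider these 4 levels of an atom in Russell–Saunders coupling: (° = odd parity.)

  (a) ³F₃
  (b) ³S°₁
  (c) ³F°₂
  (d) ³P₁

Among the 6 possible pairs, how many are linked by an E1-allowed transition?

2

(a)–(b): forbidden (ΔL, ΔJ).
(a)–(c): allowed.
(a)–(d): forbidden (parity, ΔL, ΔJ).
(b)–(c): forbidden (parity, ΔL).
(b)–(d): allowed.
(c)–(d): forbidden (ΔL).
Allowed pairs: 2 of 6.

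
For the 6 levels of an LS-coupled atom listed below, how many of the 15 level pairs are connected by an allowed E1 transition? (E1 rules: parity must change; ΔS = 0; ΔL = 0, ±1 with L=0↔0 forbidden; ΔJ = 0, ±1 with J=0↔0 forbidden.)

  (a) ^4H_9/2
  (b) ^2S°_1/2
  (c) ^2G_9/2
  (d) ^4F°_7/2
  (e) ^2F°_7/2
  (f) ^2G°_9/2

2

(a)–(b): forbidden (ΔS, ΔL, ΔJ).
(a)–(c): forbidden (parity, ΔS).
(a)–(d): forbidden (ΔL).
(a)–(e): forbidden (ΔS, ΔL).
(a)–(f): forbidden (ΔS).
(b)–(c): forbidden (ΔL, ΔJ).
(b)–(d): forbidden (parity, ΔS, ΔL, ΔJ).
(b)–(e): forbidden (parity, ΔL, ΔJ).
(b)–(f): forbidden (parity, ΔL, ΔJ).
(c)–(d): forbidden (ΔS).
(c)–(e): allowed.
(c)–(f): allowed.
(d)–(e): forbidden (parity, ΔS).
(d)–(f): forbidden (parity, ΔS).
(e)–(f): forbidden (parity).
Allowed pairs: 2 of 15.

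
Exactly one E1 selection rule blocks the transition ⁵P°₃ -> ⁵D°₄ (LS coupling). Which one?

parity

Parity must change: odd → odd — violated.
ΔS = 0: S: 2 → 2 — satisfied.
ΔL = 0, ±1 (not L=0↔0): L: 1 → 2, ΔL = +1 — satisfied.
ΔJ = 0, ±1 (not J=0↔0): J: 3 → 4, ΔJ = +1 — satisfied.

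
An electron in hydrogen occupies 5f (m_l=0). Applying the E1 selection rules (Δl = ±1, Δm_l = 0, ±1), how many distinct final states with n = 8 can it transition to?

6

E1 requires Δl = ±1, so l_f ∈ {2, 4}; with 0 ≤ l_f ≤ n_f−1 = 7, the allowed l_f values are {2, 4}.
For l_f = 2: m_f ∈ {m_i−1, m_i, m_i+1} ∩ [−2, 2] = {-1, 0, 1} → 3 states.
For l_f = 4: m_f ∈ {m_i−1, m_i, m_i+1} ∩ [−4, 4] = {-1, 0, 1} → 3 states.
Total: 6.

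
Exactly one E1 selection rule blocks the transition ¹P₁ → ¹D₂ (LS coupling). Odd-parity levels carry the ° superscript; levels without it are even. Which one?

parity

Reading off the term symbols: S 0→0, L 1→2, J 1→2, parity even→even.
Parity must change: even → even — fails.
ΔS = 0: S: 0 → 0 — ok.
ΔL = 0, ±1 (not L=0↔0): L: 1 → 2, ΔL = +1 — ok.
ΔJ = 0, ±1 (not J=0↔0): J: 1 → 2, ΔJ = +1 — ok.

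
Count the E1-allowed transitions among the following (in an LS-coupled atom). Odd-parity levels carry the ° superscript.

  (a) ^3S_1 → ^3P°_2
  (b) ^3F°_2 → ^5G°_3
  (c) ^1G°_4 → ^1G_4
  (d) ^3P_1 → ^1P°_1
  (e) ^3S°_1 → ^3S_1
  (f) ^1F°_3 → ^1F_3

3

(a) allowed
(b) forbidden (parity, ΔS fail)
(c) allowed
(d) forbidden (ΔS fails)
(e) forbidden (ΔL fails)
(f) allowed
Total allowed: 3 of 6.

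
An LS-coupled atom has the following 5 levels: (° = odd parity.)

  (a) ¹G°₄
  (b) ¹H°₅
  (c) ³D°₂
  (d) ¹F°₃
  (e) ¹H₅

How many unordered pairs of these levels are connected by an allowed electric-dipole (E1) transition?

2

(a)–(b): forbidden (parity).
(a)–(c): forbidden (parity, ΔS, ΔL, ΔJ).
(a)–(d): forbidden (parity).
(a)–(e): allowed.
(b)–(c): forbidden (parity, ΔS, ΔL, ΔJ).
(b)–(d): forbidden (parity, ΔL, ΔJ).
(b)–(e): allowed.
(c)–(d): forbidden (parity, ΔS).
(c)–(e): forbidden (ΔS, ΔL, ΔJ).
(d)–(e): forbidden (ΔL, ΔJ).
Allowed pairs: 2 of 10.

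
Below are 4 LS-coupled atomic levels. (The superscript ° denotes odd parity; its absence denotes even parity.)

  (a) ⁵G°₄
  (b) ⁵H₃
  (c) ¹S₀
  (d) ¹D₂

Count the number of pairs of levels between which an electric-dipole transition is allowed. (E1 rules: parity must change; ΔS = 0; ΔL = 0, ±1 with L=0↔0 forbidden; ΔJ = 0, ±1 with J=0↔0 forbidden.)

(a)–(b): allowed.
(a)–(c): forbidden (ΔS, ΔL, ΔJ).
(a)–(d): forbidden (ΔS, ΔL, ΔJ).
(b)–(c): forbidden (parity, ΔS, ΔL, ΔJ).
(b)–(d): forbidden (parity, ΔS, ΔL).
(c)–(d): forbidden (parity, ΔL, ΔJ).
Allowed pairs: 1 of 6.

1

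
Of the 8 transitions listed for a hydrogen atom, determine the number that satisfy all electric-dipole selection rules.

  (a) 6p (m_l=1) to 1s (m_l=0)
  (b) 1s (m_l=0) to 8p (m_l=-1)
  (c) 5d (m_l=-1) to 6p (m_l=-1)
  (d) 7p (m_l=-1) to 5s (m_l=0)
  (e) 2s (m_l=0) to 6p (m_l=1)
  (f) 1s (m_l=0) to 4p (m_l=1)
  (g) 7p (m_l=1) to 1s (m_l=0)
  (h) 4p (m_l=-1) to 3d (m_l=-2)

8

(a) allowed
(b) allowed
(c) allowed
(d) allowed
(e) allowed
(f) allowed
(g) allowed
(h) allowed
Total allowed: 8 of 8.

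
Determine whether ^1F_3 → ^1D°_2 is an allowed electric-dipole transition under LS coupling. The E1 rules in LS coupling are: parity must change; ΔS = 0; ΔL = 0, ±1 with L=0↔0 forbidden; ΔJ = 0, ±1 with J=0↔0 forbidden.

ΔJ = 0, ±1 (not J=0↔0): J: 3 → 2, ΔJ = -1 — ok.
Parity must change: even → odd — ok.
ΔS = 0: S: 0 → 0 — ok.
ΔL = 0, ±1 (not L=0↔0): L: 3 → 2, ΔL = -1 — ok.
All four E1 rules are satisfied.

allowed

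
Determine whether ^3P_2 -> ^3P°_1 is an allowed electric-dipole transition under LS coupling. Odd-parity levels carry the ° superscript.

Parity must change: even → odd — ✓.
ΔS = 0: S: 1 → 1 — ✓.
ΔL = 0, ±1 (not L=0↔0): L: 1 → 1, ΔL = +0 — ✓.
ΔJ = 0, ±1 (not J=0↔0): J: 2 → 1, ΔJ = -1 — ✓.
All four E1 rules are satisfied.

allowed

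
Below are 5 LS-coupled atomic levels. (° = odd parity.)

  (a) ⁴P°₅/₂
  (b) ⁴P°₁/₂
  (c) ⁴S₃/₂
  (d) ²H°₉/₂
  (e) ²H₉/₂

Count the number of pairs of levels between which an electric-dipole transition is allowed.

3

(a)–(b): forbidden (parity, ΔJ).
(a)–(c): allowed.
(a)–(d): forbidden (parity, ΔS, ΔL, ΔJ).
(a)–(e): forbidden (ΔS, ΔL, ΔJ).
(b)–(c): allowed.
(b)–(d): forbidden (parity, ΔS, ΔL, ΔJ).
(b)–(e): forbidden (ΔS, ΔL, ΔJ).
(c)–(d): forbidden (ΔS, ΔL, ΔJ).
(c)–(e): forbidden (parity, ΔS, ΔL, ΔJ).
(d)–(e): allowed.
Allowed pairs: 3 of 10.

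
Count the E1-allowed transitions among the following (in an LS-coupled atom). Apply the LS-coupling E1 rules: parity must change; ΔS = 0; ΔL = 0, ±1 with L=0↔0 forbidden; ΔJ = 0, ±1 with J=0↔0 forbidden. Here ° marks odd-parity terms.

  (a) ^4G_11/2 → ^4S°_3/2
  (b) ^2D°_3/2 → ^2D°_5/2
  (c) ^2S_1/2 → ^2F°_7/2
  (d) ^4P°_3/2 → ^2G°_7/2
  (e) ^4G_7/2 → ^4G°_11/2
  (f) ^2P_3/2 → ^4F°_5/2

0

(a) forbidden (ΔL, ΔJ fail)
(b) forbidden (parity fails)
(c) forbidden (ΔL, ΔJ fail)
(d) forbidden (parity, ΔS, ΔL, ΔJ fail)
(e) forbidden (ΔJ fails)
(f) forbidden (ΔS, ΔL fail)
Total allowed: 0 of 6.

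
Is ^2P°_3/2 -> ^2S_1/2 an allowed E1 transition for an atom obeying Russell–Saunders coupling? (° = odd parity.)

Reading off the term symbols: S 1/2→1/2, L 1→0, J 3/2→1/2, parity odd→even.
Parity must change: odd → even — satisfied.
ΔS = 0: S: 1/2 → 1/2 — satisfied.
ΔL = 0, ±1 (not L=0↔0): L: 1 → 0, ΔL = -1 — satisfied.
ΔJ = 0, ±1 (not J=0↔0): J: 3/2 → 1/2, ΔJ = -1 — satisfied.
All four E1 rules are satisfied.

allowed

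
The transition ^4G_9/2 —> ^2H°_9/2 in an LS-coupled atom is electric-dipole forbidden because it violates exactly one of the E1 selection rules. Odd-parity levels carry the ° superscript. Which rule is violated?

the ΔS = 0 rule

Reading off the term symbols: S 3/2→1/2, L 4→5, J 9/2→9/2, parity even→odd.
Parity must change: even → odd — ✓.
ΔS = 0: S: 3/2 → 1/2 — ✗.
ΔL = 0, ±1 (not L=0↔0): L: 4 → 5, ΔL = +1 — ✓.
ΔJ = 0, ±1 (not J=0↔0): J: 9/2 → 9/2, ΔJ = +0 — ✓.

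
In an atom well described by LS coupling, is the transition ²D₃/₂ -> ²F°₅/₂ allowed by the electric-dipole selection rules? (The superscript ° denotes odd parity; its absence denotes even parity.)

allowed

Parity must change: even → odd — passes.
ΔS = 0: S: 1/2 → 1/2 — passes.
ΔL = 0, ±1 (not L=0↔0): L: 2 → 3, ΔL = +1 — passes.
ΔJ = 0, ±1 (not J=0↔0): J: 3/2 → 5/2, ΔJ = +1 — passes.
All four E1 rules are satisfied.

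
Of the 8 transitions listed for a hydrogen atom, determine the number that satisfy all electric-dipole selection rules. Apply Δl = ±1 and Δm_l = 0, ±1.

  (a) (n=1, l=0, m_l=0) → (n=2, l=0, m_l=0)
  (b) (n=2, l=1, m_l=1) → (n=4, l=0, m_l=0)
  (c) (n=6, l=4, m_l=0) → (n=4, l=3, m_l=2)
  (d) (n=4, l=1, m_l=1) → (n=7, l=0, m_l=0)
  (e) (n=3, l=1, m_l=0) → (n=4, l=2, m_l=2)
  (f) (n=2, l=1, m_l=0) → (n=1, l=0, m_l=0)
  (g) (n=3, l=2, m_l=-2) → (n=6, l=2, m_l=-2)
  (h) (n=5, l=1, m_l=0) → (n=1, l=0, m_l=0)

(a) forbidden — Δl = +0 (E1 requires Δl = ±1)
(b) allowed
(c) forbidden — Δm_l = +2 (E1 requires Δm_l = 0, ±1)
(d) allowed
(e) forbidden — Δm_l = +2 (E1 requires Δm_l = 0, ±1)
(f) allowed
(g) forbidden — Δl = +0 (E1 requires Δl = ±1)
(h) allowed
Total allowed: 4 of 8.

4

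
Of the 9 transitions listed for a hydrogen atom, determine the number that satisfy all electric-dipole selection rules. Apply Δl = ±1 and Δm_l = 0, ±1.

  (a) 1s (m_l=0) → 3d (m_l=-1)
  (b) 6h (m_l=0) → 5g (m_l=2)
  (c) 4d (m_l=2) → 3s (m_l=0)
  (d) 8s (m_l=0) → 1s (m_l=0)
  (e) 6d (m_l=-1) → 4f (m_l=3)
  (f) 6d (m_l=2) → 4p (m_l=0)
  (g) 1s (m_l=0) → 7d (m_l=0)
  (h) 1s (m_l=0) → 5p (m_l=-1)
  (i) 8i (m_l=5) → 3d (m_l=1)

(a) forbidden — Δl = +2 (E1 requires Δl = ±1)
(b) forbidden — Δm_l = +2 (E1 requires Δm_l = 0, ±1)
(c) forbidden — Δl = -2 (E1 requires Δl = ±1); Δm_l = -2 (E1 requires Δm_l = 0, ±1)
(d) forbidden — Δl = +0 (E1 requires Δl = ±1)
(e) forbidden — Δm_l = +4 (E1 requires Δm_l = 0, ±1)
(f) forbidden — Δm_l = -2 (E1 requires Δm_l = 0, ±1)
(g) forbidden — Δl = +2 (E1 requires Δl = ±1)
(h) allowed
(i) forbidden — Δl = -4 (E1 requires Δl = ±1); Δm_l = -4 (E1 requires Δm_l = 0, ±1)
Total allowed: 1 of 9.

1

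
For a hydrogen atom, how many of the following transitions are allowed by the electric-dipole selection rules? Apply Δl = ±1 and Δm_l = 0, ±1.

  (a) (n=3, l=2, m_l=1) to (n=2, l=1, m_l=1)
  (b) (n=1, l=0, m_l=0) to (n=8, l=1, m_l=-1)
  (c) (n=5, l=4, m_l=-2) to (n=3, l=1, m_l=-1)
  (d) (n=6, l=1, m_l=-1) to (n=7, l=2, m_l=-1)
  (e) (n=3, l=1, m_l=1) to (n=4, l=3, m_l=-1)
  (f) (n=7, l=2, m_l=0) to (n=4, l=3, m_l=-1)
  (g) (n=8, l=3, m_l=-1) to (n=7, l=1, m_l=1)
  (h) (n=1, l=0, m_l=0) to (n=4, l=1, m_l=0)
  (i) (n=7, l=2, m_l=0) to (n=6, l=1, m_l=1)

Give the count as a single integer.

(a) allowed
(b) allowed
(c) forbidden — Δl = -3 (E1 requires Δl = ±1)
(d) allowed
(e) forbidden — Δl = +2 (E1 requires Δl = ±1); Δm_l = -2 (E1 requires Δm_l = 0, ±1)
(f) allowed
(g) forbidden — Δl = -2 (E1 requires Δl = ±1); Δm_l = +2 (E1 requires Δm_l = 0, ±1)
(h) allowed
(i) allowed
Total allowed: 6 of 9.

6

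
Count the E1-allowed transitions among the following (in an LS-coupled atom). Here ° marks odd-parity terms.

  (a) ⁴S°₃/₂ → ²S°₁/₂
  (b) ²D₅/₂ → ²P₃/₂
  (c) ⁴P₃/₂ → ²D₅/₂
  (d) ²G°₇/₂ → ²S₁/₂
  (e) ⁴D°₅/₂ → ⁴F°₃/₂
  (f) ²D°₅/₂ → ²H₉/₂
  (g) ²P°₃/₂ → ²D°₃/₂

(a) forbidden (parity, ΔS, ΔL fail)
(b) forbidden (parity fails)
(c) forbidden (parity, ΔS fail)
(d) forbidden (ΔL, ΔJ fail)
(e) forbidden (parity fails)
(f) forbidden (ΔL, ΔJ fail)
(g) forbidden (parity fails)
Total allowed: 0 of 7.

0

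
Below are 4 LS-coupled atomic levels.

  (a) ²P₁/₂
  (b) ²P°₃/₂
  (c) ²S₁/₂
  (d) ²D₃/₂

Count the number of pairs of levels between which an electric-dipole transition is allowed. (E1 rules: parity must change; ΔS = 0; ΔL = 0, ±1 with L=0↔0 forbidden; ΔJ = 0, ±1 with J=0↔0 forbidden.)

(a)–(b): allowed.
(a)–(c): forbidden (parity).
(a)–(d): forbidden (parity).
(b)–(c): allowed.
(b)–(d): allowed.
(c)–(d): forbidden (parity, ΔL).
Allowed pairs: 3 of 6.

3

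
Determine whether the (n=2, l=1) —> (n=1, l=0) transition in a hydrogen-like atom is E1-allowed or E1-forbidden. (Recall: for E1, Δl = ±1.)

allowed

Initial l = 1, final l = 0, so Δl = -1. E1 requires Δl = ±1: passes.
All E1 selection rules are satisfied.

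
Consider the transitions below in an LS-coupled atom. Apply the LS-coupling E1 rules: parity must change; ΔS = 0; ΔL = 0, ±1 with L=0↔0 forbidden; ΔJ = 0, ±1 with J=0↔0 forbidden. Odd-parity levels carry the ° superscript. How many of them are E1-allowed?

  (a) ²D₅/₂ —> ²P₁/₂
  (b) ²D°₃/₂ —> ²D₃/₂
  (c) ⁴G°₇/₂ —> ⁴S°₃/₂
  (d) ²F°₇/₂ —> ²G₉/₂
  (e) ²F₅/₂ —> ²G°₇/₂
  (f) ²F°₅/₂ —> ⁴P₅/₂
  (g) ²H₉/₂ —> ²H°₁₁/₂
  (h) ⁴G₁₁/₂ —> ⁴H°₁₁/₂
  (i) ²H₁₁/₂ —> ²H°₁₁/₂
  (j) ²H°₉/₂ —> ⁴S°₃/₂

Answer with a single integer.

6

(a) forbidden (parity, ΔJ fail)
(b) allowed
(c) forbidden (parity, ΔL, ΔJ fail)
(d) allowed
(e) allowed
(f) forbidden (ΔS, ΔL fail)
(g) allowed
(h) allowed
(i) allowed
(j) forbidden (parity, ΔS, ΔL, ΔJ fail)
Total allowed: 6 of 10.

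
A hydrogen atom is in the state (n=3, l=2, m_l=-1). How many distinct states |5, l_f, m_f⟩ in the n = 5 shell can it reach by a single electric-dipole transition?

E1 requires Δl = ±1, so l_f ∈ {1, 3}; with 0 ≤ l_f ≤ n_f−1 = 4, the allowed l_f values are {1, 3}.
For l_f = 1: m_f ∈ {m_i−1, m_i, m_i+1} ∩ [−1, 1] = {-1, 0} → 2 states.
For l_f = 3: m_f ∈ {m_i−1, m_i, m_i+1} ∩ [−3, 3] = {-2, -1, 0} → 3 states.
Total: 5.

5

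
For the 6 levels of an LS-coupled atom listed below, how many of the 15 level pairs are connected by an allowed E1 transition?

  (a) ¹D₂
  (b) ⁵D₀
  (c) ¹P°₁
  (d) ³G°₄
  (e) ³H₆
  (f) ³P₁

(a)–(b): forbidden (parity, ΔS, ΔJ).
(a)–(c): allowed.
(a)–(d): forbidden (ΔS, ΔL, ΔJ).
(a)–(e): forbidden (parity, ΔS, ΔL, ΔJ).
(a)–(f): forbidden (parity, ΔS).
(b)–(c): forbidden (ΔS).
(b)–(d): forbidden (ΔS, ΔL, ΔJ).
(b)–(e): forbidden (parity, ΔS, ΔL, ΔJ).
(b)–(f): forbidden (parity, ΔS).
(c)–(d): forbidden (parity, ΔS, ΔL, ΔJ).
(c)–(e): forbidden (ΔS, ΔL, ΔJ).
(c)–(f): forbidden (ΔS).
(d)–(e): forbidden (ΔJ).
(d)–(f): forbidden (ΔL, ΔJ).
(e)–(f): forbidden (parity, ΔL, ΔJ).
Allowed pairs: 1 of 15.

1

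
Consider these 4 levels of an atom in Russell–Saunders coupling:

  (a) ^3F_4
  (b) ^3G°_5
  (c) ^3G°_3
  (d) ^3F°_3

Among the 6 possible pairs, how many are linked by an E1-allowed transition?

3

(a)–(b): allowed.
(a)–(c): allowed.
(a)–(d): allowed.
(b)–(c): forbidden (parity, ΔJ).
(b)–(d): forbidden (parity, ΔJ).
(c)–(d): forbidden (parity).
Allowed pairs: 3 of 6.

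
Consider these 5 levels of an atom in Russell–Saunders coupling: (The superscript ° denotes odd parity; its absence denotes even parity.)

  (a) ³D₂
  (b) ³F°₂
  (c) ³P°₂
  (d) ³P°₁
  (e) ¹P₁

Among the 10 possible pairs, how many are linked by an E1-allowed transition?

(a)–(b): allowed.
(a)–(c): allowed.
(a)–(d): allowed.
(a)–(e): forbidden (parity, ΔS).
(b)–(c): forbidden (parity, ΔL).
(b)–(d): forbidden (parity, ΔL).
(b)–(e): forbidden (ΔS, ΔL).
(c)–(d): forbidden (parity).
(c)–(e): forbidden (ΔS).
(d)–(e): forbidden (ΔS).
Allowed pairs: 3 of 10.

3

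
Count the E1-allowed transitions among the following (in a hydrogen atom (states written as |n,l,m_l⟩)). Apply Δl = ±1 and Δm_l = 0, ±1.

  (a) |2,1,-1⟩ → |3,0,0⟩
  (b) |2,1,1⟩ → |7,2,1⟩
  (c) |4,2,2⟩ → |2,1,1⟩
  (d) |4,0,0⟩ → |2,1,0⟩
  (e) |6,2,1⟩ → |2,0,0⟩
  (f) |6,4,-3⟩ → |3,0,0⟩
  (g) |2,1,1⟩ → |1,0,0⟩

(a) allowed
(b) allowed
(c) allowed
(d) allowed
(e) forbidden — Δl = -2 (E1 requires Δl = ±1)
(f) forbidden — Δl = -4 (E1 requires Δl = ±1); Δm_l = +3 (E1 requires Δm_l = 0, ±1)
(g) allowed
Total allowed: 5 of 7.

5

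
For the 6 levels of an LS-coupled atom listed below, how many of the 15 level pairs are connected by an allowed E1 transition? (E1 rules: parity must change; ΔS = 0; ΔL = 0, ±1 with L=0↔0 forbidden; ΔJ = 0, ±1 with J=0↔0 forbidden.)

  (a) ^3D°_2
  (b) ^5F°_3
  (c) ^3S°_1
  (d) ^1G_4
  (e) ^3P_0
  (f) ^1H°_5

2

(a)–(b): forbidden (parity, ΔS).
(a)–(c): forbidden (parity, ΔL).
(a)–(d): forbidden (ΔS, ΔL, ΔJ).
(a)–(e): forbidden (ΔJ).
(a)–(f): forbidden (parity, ΔS, ΔL, ΔJ).
(b)–(c): forbidden (parity, ΔS, ΔL, ΔJ).
(b)–(d): forbidden (ΔS).
(b)–(e): forbidden (ΔS, ΔL, ΔJ).
(b)–(f): forbidden (parity, ΔS, ΔL, ΔJ).
(c)–(d): forbidden (ΔS, ΔL, ΔJ).
(c)–(e): allowed.
(c)–(f): forbidden (parity, ΔS, ΔL, ΔJ).
(d)–(e): forbidden (parity, ΔS, ΔL, ΔJ).
(d)–(f): allowed.
(e)–(f): forbidden (ΔS, ΔL, ΔJ).
Allowed pairs: 2 of 15.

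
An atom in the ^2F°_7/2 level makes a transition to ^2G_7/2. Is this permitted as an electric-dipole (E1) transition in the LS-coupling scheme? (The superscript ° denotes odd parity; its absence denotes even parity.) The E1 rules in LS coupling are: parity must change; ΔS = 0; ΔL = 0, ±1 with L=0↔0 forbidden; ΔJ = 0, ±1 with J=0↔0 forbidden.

allowed

ΔL = 0, ±1 (not L=0↔0): L: 3 → 4, ΔL = +1 — ok.
ΔJ = 0, ±1 (not J=0↔0): J: 7/2 → 7/2, ΔJ = +0 — ok.
Parity must change: odd → even — ok.
ΔS = 0: S: 1/2 → 1/2 — ok.
All four E1 rules are satisfied.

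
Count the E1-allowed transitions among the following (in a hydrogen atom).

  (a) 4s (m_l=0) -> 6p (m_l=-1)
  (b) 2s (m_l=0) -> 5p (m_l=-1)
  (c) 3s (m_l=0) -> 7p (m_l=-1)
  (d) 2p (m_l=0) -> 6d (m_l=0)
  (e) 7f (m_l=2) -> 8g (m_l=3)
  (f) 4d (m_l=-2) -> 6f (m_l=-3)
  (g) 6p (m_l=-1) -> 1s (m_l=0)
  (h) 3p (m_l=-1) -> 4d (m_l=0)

8

(a) allowed
(b) allowed
(c) allowed
(d) allowed
(e) allowed
(f) allowed
(g) allowed
(h) allowed
Total allowed: 8 of 8.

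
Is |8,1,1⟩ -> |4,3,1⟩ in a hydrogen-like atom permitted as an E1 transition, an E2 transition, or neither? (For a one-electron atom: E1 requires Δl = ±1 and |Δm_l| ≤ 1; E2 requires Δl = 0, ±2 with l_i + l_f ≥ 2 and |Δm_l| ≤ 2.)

Δl = 3 − 1 = +2; l_i + l_f = 4.
Δm_l = +0.
E1 (Δl = ±1, |Δm_l| ≤ 1): not satisfied.
E2 (Δl = 0,±2, l_i+l_f ≥ 2, |Δm_l| ≤ 2): satisfied.

E2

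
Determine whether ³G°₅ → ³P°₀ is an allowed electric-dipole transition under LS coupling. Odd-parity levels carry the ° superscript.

Parity must change: odd → odd — violated.
ΔJ = 0, ±1 (not J=0↔0): J: 5 → 0, ΔJ = -5 — violated.
ΔS = 0: S: 1 → 1 — satisfied.
ΔL = 0, ±1 (not L=0↔0): L: 4 → 1, ΔL = -3 — violated.
Rule(s) violated: parity, ΔL, ΔJ.

forbidden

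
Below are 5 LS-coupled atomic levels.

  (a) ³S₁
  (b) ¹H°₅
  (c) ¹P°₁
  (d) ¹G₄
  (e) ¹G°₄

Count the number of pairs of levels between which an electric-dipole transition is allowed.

(a)–(b): forbidden (ΔS, ΔL, ΔJ).
(a)–(c): forbidden (ΔS).
(a)–(d): forbidden (parity, ΔS, ΔL, ΔJ).
(a)–(e): forbidden (ΔS, ΔL, ΔJ).
(b)–(c): forbidden (parity, ΔL, ΔJ).
(b)–(d): allowed.
(b)–(e): forbidden (parity).
(c)–(d): forbidden (ΔL, ΔJ).
(c)–(e): forbidden (parity, ΔL, ΔJ).
(d)–(e): allowed.
Allowed pairs: 2 of 10.

2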